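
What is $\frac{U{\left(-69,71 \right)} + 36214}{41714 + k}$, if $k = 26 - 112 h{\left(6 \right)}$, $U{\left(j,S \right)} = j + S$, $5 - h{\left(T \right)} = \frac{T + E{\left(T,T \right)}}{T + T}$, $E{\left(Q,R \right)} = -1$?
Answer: $\frac{13581}{15460} \approx 0.87846$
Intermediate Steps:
$h{\left(T \right)} = 5 - \frac{-1 + T}{2 T}$ ($h{\left(T \right)} = 5 - \frac{T - 1}{T + T} = 5 - \frac{-1 + T}{2 T}$)
$U{\left(j,S \right)} = S + j$
$k = - \frac{1462}{3}$ ($k = 26 - 112 \frac{1 + 9 \cdot 6}{2 \cdot 6} = 26 - 112 \cdot \frac{1}{2} \cdot \frac{1}{6} \left(1 + 54\right) = 26 - 112 \cdot \frac{1}{2} \cdot \frac{1}{6} \cdot 55 = 26 - \frac{1540}{3} = - \frac{1462}{3} \approx -487.33$)
$\frac{U{\left(-69,71 \right)} + 36214}{41714 + k} = \frac{\left(71 - 69\right) + 36214}{41714 - \frac{1462}{3}} = \frac{2 + 36214}{\frac{123680}{3}} = 36216 \cdot \frac{3}{123680} = \frac{13581}{15460}$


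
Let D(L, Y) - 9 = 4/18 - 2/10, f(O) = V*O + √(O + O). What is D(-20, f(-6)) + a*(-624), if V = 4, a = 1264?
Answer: -35492714/45 ≈ -7.8873e+5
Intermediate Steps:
f(O) = 4*O + √2*√O (f(O) = 4*O + √(O + O) = 4*O + √(2*O) = 4*O + √2*√O)
D(L, Y) = 406/45 (D(L, Y) = 9 + (4/18 - 2/10) = 9 + (4*(1/18) - 2*⅒) = 9 + (2/9 - ⅕) = 9 + 1/45 = 406/45)
D(-20, f(-6)) + a*(-624) = 406/45 + 1264*(-624) = 406/45 - 788736 = -35492714/45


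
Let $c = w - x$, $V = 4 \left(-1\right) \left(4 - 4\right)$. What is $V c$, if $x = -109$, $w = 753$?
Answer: $0$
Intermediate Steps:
$V = 0$ ($V = \left(-4\right) 0 = 0$)
$c = 862$ ($c = 753 - -109 = 753 + 109 = 862$)
$V c = 0 \cdot 862 = 0$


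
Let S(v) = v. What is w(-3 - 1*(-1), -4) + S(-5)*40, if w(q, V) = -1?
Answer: -201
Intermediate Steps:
w(-3 - 1*(-1), -4) + S(-5)*40 = -1 - 5*40 = -1 - 200 = -201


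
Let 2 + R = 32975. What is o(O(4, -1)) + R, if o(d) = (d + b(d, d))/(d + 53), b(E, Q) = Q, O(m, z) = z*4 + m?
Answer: 32973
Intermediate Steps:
O(m, z) = m + 4*z (O(m, z) = 4*z + m = m + 4*z)
R = 32973 (R = -2 + 32975 = 32973)
o(d) = 2*d/(53 + d) (o(d) = (d + d)/(d + 53) = (2*d)/(53 + d) = 2*d/(53 + d))
o(O(4, -1)) + R = 2*(4 + 4*(-1))/(53 + (4 + 4*(-1))) + 32973 = 2*(4 - 4)/(53 + (4 - 4)) + 32973 = 2*0/(53 + 0) + 32973 = 2*0/53 + 32973 = 2*0*(1/53) + 32973 = 0 + 32973 = 32973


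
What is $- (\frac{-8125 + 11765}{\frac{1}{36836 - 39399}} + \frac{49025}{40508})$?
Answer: $\frac{377912045535}{40508} \approx 9.3293 \cdot 10^{6}$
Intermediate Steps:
$- (\frac{-8125 + 11765}{\frac{1}{36836 - 39399}} + \frac{49025}{40508}) = - (\frac{3640}{\frac{1}{-2563}} + 49025 \cdot \frac{1}{40508}) = - (\frac{3640}{- \frac{1}{2563}} + \frac{49025}{40508}) = - (3640 \left(-2563\right) + \frac{49025}{40508}) = - (-9329320 + \frac{49025}{40508}) = \left(-1\right) \left(- \frac{377912045535}{40508}\right) = \frac{377912045535}{40508}$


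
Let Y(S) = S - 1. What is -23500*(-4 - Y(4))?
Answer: 164500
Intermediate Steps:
Y(S) = -1 + S
-23500*(-4 - Y(4)) = -23500*(-4 - (-1 + 4)) = -23500*(-4 - 1*3) = -23500*(-4 - 3) = -23500*(-7) = 164500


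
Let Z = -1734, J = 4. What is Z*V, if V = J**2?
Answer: -27744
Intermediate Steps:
V = 16 (V = 4**2 = 16)
Z*V = -1734*16 = -27744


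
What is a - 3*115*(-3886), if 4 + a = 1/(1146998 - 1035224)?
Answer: 149851601485/111774 ≈ 1.3407e+6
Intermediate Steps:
a = -447095/111774 (a = -4 + 1/(1146998 - 1035224) = -4 + 1/111774 = -447095/111774 ≈ -4.0000)
a - 3*115*(-3886) = -447095/111774 - 3*115*(-3886) = -447095/111774 - 345*(-3886) = -447095/111774 - 1*(-1340670) = -447095/111774 + 1340670 = 149851601485/111774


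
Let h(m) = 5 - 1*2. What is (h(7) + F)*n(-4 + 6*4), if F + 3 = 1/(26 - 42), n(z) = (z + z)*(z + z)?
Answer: -100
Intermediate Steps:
n(z) = 4*z**2 (n(z) = (2*z)*(2*z) = 4*z**2)
h(m) = 3 (h(m) = 5 - 2 = 3)
F = -49/16 (F = -3 + 1/(26 - 42) = -3 + 1/(-16) = -3 - 1/16 = -49/16 ≈ -3.0625)
(h(7) + F)*n(-4 + 6*4) = (3 - 49/16)*(4*(-4 + 6*4)**2) = -(-4 + 24)**2/4 = -20**2/4 = -400/4 = -1/16*1600 = -100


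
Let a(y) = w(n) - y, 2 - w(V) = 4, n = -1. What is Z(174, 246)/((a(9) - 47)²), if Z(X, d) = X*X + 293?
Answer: 30569/3364 ≈ 9.0871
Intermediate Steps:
Z(X, d) = 293 + X² (Z(X, d) = X² + 293 = 293 + X²)
w(V) = -2 (w(V) = 2 - 1*4 = 2 - 4 = -2)
a(y) = -2 - y
Z(174, 246)/((a(9) - 47)²) = (293 + 174²)/(((-2 - 1*9) - 47)²) = (293 + 30276)/(((-2 - 9) - 47)²) = 30569/((-11 - 47)²) = 30569/((-58)²) = 30569/3364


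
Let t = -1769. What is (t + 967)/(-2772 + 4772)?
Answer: -401/1000 ≈ -0.40100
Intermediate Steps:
(t + 967)/(-2772 + 4772) = (-1769 + 967)/(-2772 + 4772) = -802/2000 = -802*1/2000 = -401/1000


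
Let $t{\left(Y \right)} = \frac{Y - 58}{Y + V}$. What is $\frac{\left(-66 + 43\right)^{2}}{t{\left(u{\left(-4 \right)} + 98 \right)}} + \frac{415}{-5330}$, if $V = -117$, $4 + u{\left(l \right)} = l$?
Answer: $- \frac{7614167}{17056} \approx -446.42$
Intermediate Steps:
$u{\left(l \right)} = -4 + l$
$t{\left(Y \right)} = \frac{-58 + Y}{-117 + Y}$ ($t{\left(Y \right)} = \frac{Y - 58}{Y - 117} = \frac{-58 + Y}{-117 + Y}$)
$\frac{\left(-66 + 43\right)^{2}}{t{\left(u{\left(-4 \right)} + 98 \right)}} + \frac{415}{-5330} = \frac{\left(-66 + 43\right)^{2}}{\frac{1}{-117 + \left(\left(-4 - 4\right) + 98\right)} \left(-58 + \left(\left(-4 - 4\right) + 98\right)\right)} + \frac{415}{-5330} = \frac{\left(-23\right)^{2}}{\frac{1}{-117 + \left(-8 + 98\right)} \left(-58 + \left(-8 + 98\right)\right)} + 415 \left(- \frac{1}{5330}\right) = \frac{529}{\frac{1}{-117 + 90} \left(-58 + 90\right)} - \frac{83}{1066} = \frac{529}{\frac{1}{-27} \cdot 32} - \frac{83}{1066} = \frac{529}{\left(- \frac{1}{27}\right) 32} - \frac{83}{1066} = \frac{529}{- \frac{32}{27}} - \frac{83}{1066} = 529 \left(- \frac{27}{32}\right) - \frac{83}{1066} = - \frac{14283}{32} - \frac{83}{1066} = - \frac{7614167}{17056}$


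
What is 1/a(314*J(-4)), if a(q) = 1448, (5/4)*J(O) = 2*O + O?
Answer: 1/1448 ≈ 0.00069061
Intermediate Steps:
J(O) = 12*O/5 (J(O) = 4*(2*O + O)/5 = 4*(3*O)/5 = 12*O/5)
1/a(314*J(-4)) = 1/1448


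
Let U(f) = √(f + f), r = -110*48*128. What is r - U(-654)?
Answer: -675840 - 2*I*√327 ≈ -6.7584e+5 - 36.166*I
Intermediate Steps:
r = -675840 (r = -5280*128 = -675840)
U(f) = √2*√f (U(f) = √(2*f) = √2*√f)
r - U(-654) = -675840 - √2*√(-654) = -675840 - √2*I*√654 = -675840 - 2*I*√327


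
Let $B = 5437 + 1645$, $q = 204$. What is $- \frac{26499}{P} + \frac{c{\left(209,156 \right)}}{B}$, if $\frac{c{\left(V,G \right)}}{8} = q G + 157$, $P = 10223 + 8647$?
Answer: $\frac{773364307}{22272890} \approx 34.722$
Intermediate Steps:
$P = 18870$
$B = 7082$
$c{\left(V,G \right)} = 1256 + 1632 G$ ($c{\left(V,G \right)} = 8 \left(204 G + 157\right) = 8 \left(157 + 204 G\right) = 1256 + 1632 G$)
$- \frac{26499}{P} + \frac{c{\left(209,156 \right)}}{B} = - \frac{26499}{18870} + \frac{1256 + 1632 \cdot 156}{7082} = \left(-26499\right) \frac{1}{18870} + \left(1256 + 254592\right) \frac{1}{7082} = - \frac{8833}{6290} + 255848 \cdot \frac{1}{7082} = - \frac{8833}{6290} + \frac{127924}{3541} = \frac{773364307}{22272890}$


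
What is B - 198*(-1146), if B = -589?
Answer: 226319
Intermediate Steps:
B - 198*(-1146) = -589 - 198*(-1146) = -589 + 226908 = 226319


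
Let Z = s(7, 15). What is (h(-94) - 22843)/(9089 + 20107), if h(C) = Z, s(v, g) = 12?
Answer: -22831/29196 ≈ -0.78199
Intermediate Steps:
Z = 12
h(C) = 12
(h(-94) - 22843)/(9089 + 20107) = (12 - 22843)/(9089 + 20107) = -22831/29196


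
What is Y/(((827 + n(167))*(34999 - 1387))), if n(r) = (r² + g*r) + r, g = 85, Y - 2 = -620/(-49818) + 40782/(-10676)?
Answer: -240336155/192523943530436112 ≈ -1.2483e-9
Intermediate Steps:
Y = -240336155/132964242 (Y = 2 + (-620/(-49818) + 40782/(-10676)) = 2 + (-620*(-1/49818) + 40782*(-1/10676)) = 2 + (310/24909 - 20391/5338) = 2 - 506264639/132964242 = -240336155/132964242 ≈ -1.8075)
n(r) = r² + 86*r (n(r) = (r² + 85*r) + r = r² + 86*r)
Y/(((827 + n(167))*(34999 - 1387))) = -240336155*1/((827 + 167*(86 + 167))*(34999 - 1387))/132964242 = -240336155*1/(33612*(827 + 167*253))/132964242 = -240336155*1/(33612*(827 + 42251))/132964242 = -240336155/(132964242*(43078*33612)) = -240336155/132964242/1447937736 = -240336155/132964242*1/1447937736 = -240336155/192523943530436112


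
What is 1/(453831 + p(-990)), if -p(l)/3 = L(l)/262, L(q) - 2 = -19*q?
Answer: 131/59423643 ≈ 2.2045e-6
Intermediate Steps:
L(q) = 2 - 19*q
p(l) = -3/131 + 57*l/262 (p(l) = -3*(2 - 19*l)/262 = -3*(1/131 - 19*l/262) = -3/131 + 57*l/262)
1/(453831 + p(-990)) = 1/(453831 + (-3/131 + (57/262)*(-990))) = 1/(453831 + (-3/131 - 28215/131)) = 1/(453831 - 28218/131) = 1/(59423643/131) = 131/59423643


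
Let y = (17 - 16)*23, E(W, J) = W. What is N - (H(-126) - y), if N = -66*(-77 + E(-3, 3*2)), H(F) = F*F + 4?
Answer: -10577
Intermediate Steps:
H(F) = 4 + F² (H(F) = F² + 4 = 4 + F²)
y = 23 (y = 1*23 = 23)
N = 5280 (N = -66*(-77 - 3) = -66*(-80) = 5280)
N - (H(-126) - y) = 5280 - ((4 + (-126)²) - 1*23) = 5280 - ((4 + 15876) - 23) = 5280 - (15880 - 23) = 5280 - 1*15857 = 5280 - 15857 = -10577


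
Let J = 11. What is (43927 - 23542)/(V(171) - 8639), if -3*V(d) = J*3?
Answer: -4077/1730 ≈ -2.3566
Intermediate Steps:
V(d) = -11 (V(d) = -11*3/3 = -⅓*33 = -11)
(43927 - 23542)/(V(171) - 8639) = (43927 - 23542)/(-11 - 8639) = 20385/(-8650) = 20385*(-1/8650) = -4077/1730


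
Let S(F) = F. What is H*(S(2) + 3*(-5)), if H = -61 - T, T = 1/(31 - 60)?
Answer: 22984/29 ≈ 792.55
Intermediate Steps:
T = -1/29 (T = 1/(-29) = -1/29 ≈ -0.034483)
H = -1768/29 (H = -61 - 1*(-1/29) = -61 + 1/29 = -1768/29 ≈ -60.966)
H*(S(2) + 3*(-5)) = -1768*(2 + 3*(-5))/29 = -1768*(2 - 15)/29 = -1768/29*(-13) = 22984/29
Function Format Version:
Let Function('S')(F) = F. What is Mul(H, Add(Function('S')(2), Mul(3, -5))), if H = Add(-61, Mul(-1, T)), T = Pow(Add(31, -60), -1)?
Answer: Rational(22984, 29) ≈ 792.55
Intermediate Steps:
T = Rational(-1, 29) (T = Pow(-29, -1) = Rational(-1, 29) ≈ -0.034483)
H = Rational(-1768, 29) (H = Add(-61, Mul(-1, Rational(-1, 29))) = Add(-61, Rational(1, 29)) = Rational(-1768, 29) ≈ -60.966)
Mul(H, Add(Function('S')(2), Mul(3, -5))) = Mul(Rational(-1768, 29), Add(2, Mul(3, -5))) = Mul(Rational(-1768, 29), Add(2, -15)) = Mul(Rational(-1768, 29), -13) = Rational(22984, 29)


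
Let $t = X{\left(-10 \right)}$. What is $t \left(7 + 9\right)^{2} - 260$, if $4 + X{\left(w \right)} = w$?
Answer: $-3844$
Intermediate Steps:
$X{\left(w \right)} = -4 + w$
$t = -14$ ($t = -4 - 10 = -14$)
$t \left(7 + 9\right)^{2} - 260 = - 14 \left(7 + 9\right)^{2} - 260 = - 14 \cdot 16^{2} - 260 = \left(-14\right) 256 - 260 = -3584 - 260 = -3844$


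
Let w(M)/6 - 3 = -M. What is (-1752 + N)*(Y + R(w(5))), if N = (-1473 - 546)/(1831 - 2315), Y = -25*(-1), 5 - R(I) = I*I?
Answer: 48219093/242 ≈ 1.9925e+5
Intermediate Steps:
w(M) = 18 - 6*M (w(M) = 18 + 6*(-M) = 18 - 6*M)
R(I) = 5 - I² (R(I) = 5 - I*I = 5 - I²)
Y = 25
N = 2019/484 (N = -2019/(-484) = -2019*(-1/484) = 2019/484 ≈ 4.1715)
(-1752 + N)*(Y + R(w(5))) = (-1752 + 2019/484)*(25 + (5 - (18 - 6*5)²)) = -845949*(25 + (5 - (18 - 30)²))/484 = -845949*(25 + (5 - 1*(-12)²))/484 = -845949*(25 + (5 - 1*144))/484 = -845949*(25 + (5 - 144))/484 = -845949*(25 - 139)/484 = -845949/484*(-114) = 48219093/242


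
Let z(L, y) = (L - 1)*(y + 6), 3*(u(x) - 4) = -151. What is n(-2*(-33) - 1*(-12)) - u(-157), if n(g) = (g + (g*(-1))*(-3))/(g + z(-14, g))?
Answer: 27227/591 ≈ 46.069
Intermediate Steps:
u(x) = -139/3 (u(x) = 4 + (⅓)*(-151) = 4 - 151/3 = -139/3)
z(L, y) = (-1 + L)*(6 + y)
n(g) = 4*g/(-90 - 14*g) (n(g) = (g + (g*(-1))*(-3))/(g + (-6 - g + 6*(-14) - 14*g)) = (g - g*(-3))/(g + (-6 - g - 84 - 14*g)) = (g + 3*g)/(g + (-90 - 15*g)) = (4*g)/(-90 - 14*g) = 4*g/(-90 - 14*g))
n(-2*(-33) - 1*(-12)) - u(-157) = -2*(-2*(-33) - 1*(-12))/(45 + 7*(-2*(-33) - 1*(-12))) - 1*(-139/3) = -2*(66 + 12)/(45 + 7*(66 + 12)) + 139/3 = -2*78/(45 + 7*78) + 139/3 = -2*78/(45 + 546) + 139/3 = -2*78/591 + 139/3 = -2*78*1/591 + 139/3 = -52/197 + 139/3 = 27227/591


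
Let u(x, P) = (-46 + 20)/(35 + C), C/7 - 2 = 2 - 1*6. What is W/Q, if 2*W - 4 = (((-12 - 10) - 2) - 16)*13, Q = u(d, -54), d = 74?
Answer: 2709/13 ≈ 208.38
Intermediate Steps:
C = -14 (C = 14 + 7*(2 - 1*6) = 14 + 7*(2 - 6) = 14 + 7*(-4) = 14 - 28 = -14)
u(x, P) = -26/21 (u(x, P) = (-46 + 20)/(35 - 14) = -26/21)
Q = -26/21 ≈ -1.2381
W = -258 (W = 2 + ((((-12 - 10) - 2) - 16)*13)/2 = 2 + (((-22 - 2) - 16)*13)/2 = 2 + ((-24 - 16)*13)/2 = 2 + (-40*13)/2 = 2 + (1/2)*(-520) = 2 - 260 = -258)
W/Q = -258/(-26/21) = -258*(-21/26) = 2709/13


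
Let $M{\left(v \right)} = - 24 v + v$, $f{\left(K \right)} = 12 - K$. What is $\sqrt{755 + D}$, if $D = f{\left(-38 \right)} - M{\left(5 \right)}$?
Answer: $2 \sqrt{230} \approx 30.332$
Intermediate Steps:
$M{\left(v \right)} = - 23 v$
$D = 165$ ($D = \left(12 - -38\right) - \left(-23\right) 5 = \left(12 + 38\right) - -115 = 50 + 115 = 165$)
$\sqrt{755 + D} = \sqrt{755 + 165} = \sqrt{920} = 2 \sqrt{230}$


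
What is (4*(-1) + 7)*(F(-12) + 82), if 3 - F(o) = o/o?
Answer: 252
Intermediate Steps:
F(o) = 2 (F(o) = 3 - o/o = 3 - 1*1 = 3 - 1 = 2)
(4*(-1) + 7)*(F(-12) + 82) = (4*(-1) + 7)*(2 + 82) = (-4 + 7)*84 = 3*84 = 252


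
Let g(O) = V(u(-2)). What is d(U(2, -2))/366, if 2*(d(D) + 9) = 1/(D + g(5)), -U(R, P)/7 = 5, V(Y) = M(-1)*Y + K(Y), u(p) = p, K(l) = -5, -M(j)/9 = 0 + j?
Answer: -1045/42456 ≈ -0.024614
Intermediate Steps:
M(j) = -9*j (M(j) = -9*(0 + j) = -9*j)
V(Y) = -5 + 9*Y (V(Y) = (-9*(-1))*Y - 5 = 9*Y - 5 = -5 + 9*Y)
U(R, P) = -35 (U(R, P) = -7*5 = -35)
g(O) = -23 (g(O) = -5 + 9*(-2) = -5 - 18 = -23)
d(D) = -9 + 1/(2*(-23 + D)) (d(D) = -9 + 1/(2*(D - 23)) = -9 + 1/(2*(-23 + D)))
d(U(2, -2))/366 = ((415 - 18*(-35))/(2*(-23 - 35)))/366 = ((½)*(415 + 630)/(-58))*(1/366) = ((½)*(-1/58)*1045)*(1/366) = -1045/116*1/366 = -1045/42456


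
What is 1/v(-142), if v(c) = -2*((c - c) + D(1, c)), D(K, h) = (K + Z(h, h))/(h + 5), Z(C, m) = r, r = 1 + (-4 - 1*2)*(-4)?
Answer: 137/52 ≈ 2.6346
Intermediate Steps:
r = 25 (r = 1 + (-4 - 2)*(-4) = 1 - 6*(-4) = 1 + 24 = 25)
Z(C, m) = 25
D(K, h) = (25 + K)/(5 + h) (D(K, h) = (K + 25)/(h + 5) = (25 + K)/(5 + h))
v(c) = -52/(5 + c) (v(c) = -2*((c - c) + (25 + 1)/(5 + c)) = -2*(0 + 26/(5 + c)) = -52/(5 + c))
1/v(-142) = 1/(-52/(5 - 142)) = 1/(-52/(-137)) = 1/(-52*(-1/137)) = 1/(52/137) = 137/52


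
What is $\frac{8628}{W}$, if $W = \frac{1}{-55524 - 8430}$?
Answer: $-551795112$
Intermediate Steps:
$W = - \frac{1}{63954}$ ($W = \frac{1}{-63954} = - \frac{1}{63954} \approx -1.5636 \cdot 10^{-5}$)
$\frac{8628}{W} = \frac{8628}{- \frac{1}{63954}} = 8628 \left(-63954\right) = -551795112$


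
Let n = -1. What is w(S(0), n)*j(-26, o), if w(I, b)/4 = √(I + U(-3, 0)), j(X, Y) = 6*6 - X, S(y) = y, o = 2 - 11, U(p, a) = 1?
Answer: 248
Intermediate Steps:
o = -9
j(X, Y) = 36 - X
w(I, b) = 4*√(1 + I) (w(I, b) = 4*√(I + 1) = 4*√(1 + I))
w(S(0), n)*j(-26, o) = (4*√(1 + 0))*(36 - 1*(-26)) = (4*√1)*(36 + 26) = (4*1)*62 = 4*62 = 248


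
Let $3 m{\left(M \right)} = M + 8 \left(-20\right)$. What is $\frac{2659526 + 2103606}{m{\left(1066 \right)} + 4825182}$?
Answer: $\frac{1190783}{1206371} \approx 0.98708$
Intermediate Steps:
$m{\left(M \right)} = - \frac{160}{3} + \frac{M}{3}$ ($m{\left(M \right)} = \frac{M + 8 \left(-20\right)}{3} = \frac{M - 160}{3} = \frac{-160 + M}{3} = - \frac{160}{3} + \frac{M}{3}$)
$\frac{2659526 + 2103606}{m{\left(1066 \right)} + 4825182} = \frac{2659526 + 2103606}{\left(- \frac{160}{3} + \frac{1}{3} \cdot 1066\right) + 4825182} = \frac{4763132}{\left(- \frac{160}{3} + \frac{1066}{3}\right) + 4825182} = \frac{4763132}{302 + 4825182} = \frac{4763132}{4825484} = 4763132 \cdot \frac{1}{4825484} = \frac{1190783}{1206371}$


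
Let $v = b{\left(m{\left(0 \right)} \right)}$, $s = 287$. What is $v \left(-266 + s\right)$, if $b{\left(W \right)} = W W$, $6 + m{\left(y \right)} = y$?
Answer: $756$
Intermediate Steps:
$m{\left(y \right)} = -6 + y$
$b{\left(W \right)} = W^{2}$
$v = 36$ ($v = \left(-6 + 0\right)^{2} = \left(-6\right)^{2} = 36$)
$v \left(-266 + s\right) = 36 \left(-266 + 287\right) = 36 \cdot 21 = 756$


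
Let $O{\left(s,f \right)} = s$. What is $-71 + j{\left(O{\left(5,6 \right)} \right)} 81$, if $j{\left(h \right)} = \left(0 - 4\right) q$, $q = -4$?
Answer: $1225$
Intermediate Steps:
$j{\left(h \right)} = 16$ ($j{\left(h \right)} = \left(0 - 4\right) \left(-4\right) = \left(-4\right) \left(-4\right) = 16$)
$-71 + j{\left(O{\left(5,6 \right)} \right)} 81 = -71 + 16 \cdot 81 = -71 + 1296 = 1225$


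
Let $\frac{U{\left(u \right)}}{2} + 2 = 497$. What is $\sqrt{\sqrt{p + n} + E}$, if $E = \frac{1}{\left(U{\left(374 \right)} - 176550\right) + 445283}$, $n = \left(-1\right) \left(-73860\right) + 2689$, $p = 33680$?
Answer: $\frac{\sqrt{269723 + 72750496729 \sqrt{110229}}}{269723} \approx 18.221$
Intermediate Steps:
$U{\left(u \right)} = 990$ ($U{\left(u \right)} = -4 + 2 \cdot 497 = -4 + 994 = 990$)
$n = 76549$ ($n = 73860 + 2689 = 76549$)
$E = \frac{1}{269723}$ ($E = \frac{1}{\left(990 - 176550\right) + 445283} = \frac{1}{-175560 + 445283} = \frac{1}{269723} \approx 3.7075 \cdot 10^{-6}$)
$\sqrt{\sqrt{p + n} + E} = \sqrt{\sqrt{33680 + 76549} + \frac{1}{269723}} = \sqrt{\sqrt{110229} + \frac{1}{269723}} = \sqrt{\frac{1}{269723} + \sqrt{110229}}$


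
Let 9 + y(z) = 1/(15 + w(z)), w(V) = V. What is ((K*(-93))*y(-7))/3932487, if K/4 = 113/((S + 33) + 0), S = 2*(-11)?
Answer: 248713/28838238 ≈ 0.0086244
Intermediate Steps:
S = -22
K = 452/11 (K = 4*(113/((-22 + 33) + 0)) = 4*(113/(11 + 0)) = 4*(113/11) = 452/11 ≈ 41.091)
y(z) = -9 + 1/(15 + z)
((K*(-93))*y(-7))/3932487 = (((452/11)*(-93))*((-134 - 9*(-7))/(15 - 7)))/3932487 = -42036*(-134 + 63)/(11*8)*(1/3932487) = -10509*(-71)/22*(1/3932487) = -42036/11*(-71/8)*(1/3932487) = (746139/22)*(1/3932487) = 248713/28838238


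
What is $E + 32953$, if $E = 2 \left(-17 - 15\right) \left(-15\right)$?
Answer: $33913$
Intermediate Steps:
$E = 960$ ($E = 2 \left(\left(-32\right) \left(-15\right)\right) = 2 \cdot 480 = 960$)
$E + 32953 = 960 + 32953 = 33913$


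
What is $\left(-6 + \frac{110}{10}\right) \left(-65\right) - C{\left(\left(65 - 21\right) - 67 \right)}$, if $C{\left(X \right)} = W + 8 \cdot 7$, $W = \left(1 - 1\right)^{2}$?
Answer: $-381$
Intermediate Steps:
$W = 0$ ($W = 0^{2} = 0$)
$C{\left(X \right)} = 56$ ($C{\left(X \right)} = 0 + 8 \cdot 7 = 0 + 56 = 56$)
$\left(-6 + \frac{110}{10}\right) \left(-65\right) - C{\left(\left(65 - 21\right) - 67 \right)} = \left(-6 + \frac{110}{10}\right) \left(-65\right) - 56 = \left(-6 + 110 \cdot \frac{1}{10}\right) \left(-65\right) - 56 = \left(-6 + 11\right) \left(-65\right) - 56 = 5 \left(-65\right) - 56 = -325 - 56 = -381$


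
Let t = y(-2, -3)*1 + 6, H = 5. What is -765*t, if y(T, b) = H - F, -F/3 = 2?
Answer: -13005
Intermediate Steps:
F = -6 (F = -3*2 = -6)
y(T, b) = 11 (y(T, b) = 5 - 1*(-6) = 5 + 6 = 11)
t = 17 (t = 11*1 + 6 = 11 + 6 = 17)
-765*t = -765*17 = -13005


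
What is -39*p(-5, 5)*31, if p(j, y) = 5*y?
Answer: -30225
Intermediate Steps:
-39*p(-5, 5)*31 = -195*5*31 = -39*25*31 = -975*31 = -30225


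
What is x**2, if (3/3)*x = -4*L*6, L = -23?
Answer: 304704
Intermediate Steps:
x = 552 (x = -(-92)*6 = -4*(-138) = 552)
x**2 = 552**2 = 304704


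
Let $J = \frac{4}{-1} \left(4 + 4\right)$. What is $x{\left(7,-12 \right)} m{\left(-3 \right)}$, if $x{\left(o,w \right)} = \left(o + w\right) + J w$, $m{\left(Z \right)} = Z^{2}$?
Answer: $3411$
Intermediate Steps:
$J = -32$ ($J = 4 \left(-1\right) 8 = \left(-4\right) 8 = -32$)
$x{\left(o,w \right)} = o - 31 w$ ($x{\left(o,w \right)} = \left(o + w\right) - 32 w = o - 31 w$)
$x{\left(7,-12 \right)} m{\left(-3 \right)} = \left(7 - -372\right) \left(-3\right)^{2} = \left(7 + 372\right) 9 = 379 \cdot 9 = 3411$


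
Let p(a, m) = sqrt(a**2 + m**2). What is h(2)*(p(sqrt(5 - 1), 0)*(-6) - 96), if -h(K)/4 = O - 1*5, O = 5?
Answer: 0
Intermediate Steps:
h(K) = 0 (h(K) = -4*(5 - 1*5) = -4*(5 - 5) = -4*0 = 0)
h(2)*(p(sqrt(5 - 1), 0)*(-6) - 96) = 0*(sqrt((sqrt(5 - 1))**2 + 0**2)*(-6) - 96) = 0*(sqrt((sqrt(4))**2 + 0)*(-6) - 96) = 0*(sqrt(2**2 + 0)*(-6) - 96) = 0*(sqrt(4 + 0)*(-6) - 96) = 0*(sqrt(4)*(-6) - 96) = 0*(2*(-6) - 96) = 0*(-12 - 96) = 0*(-108) = 0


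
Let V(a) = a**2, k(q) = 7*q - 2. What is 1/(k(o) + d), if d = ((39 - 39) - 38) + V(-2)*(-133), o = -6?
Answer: -1/614 ≈ -0.0016287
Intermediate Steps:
k(q) = -2 + 7*q
d = -570 (d = ((39 - 39) - 38) + (-2)**2*(-133) = (0 - 38) + 4*(-133) = -38 - 532 = -570)
1/(k(o) + d) = 1/((-2 + 7*(-6)) - 570) = 1/((-2 - 42) - 570) = 1/(-44 - 570) = 1/(-614) = -1/614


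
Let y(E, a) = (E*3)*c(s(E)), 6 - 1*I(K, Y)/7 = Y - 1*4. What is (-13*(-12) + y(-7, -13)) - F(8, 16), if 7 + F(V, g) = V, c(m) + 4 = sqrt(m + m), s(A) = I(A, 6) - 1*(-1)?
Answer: 239 - 21*sqrt(58) ≈ 79.069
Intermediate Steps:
I(K, Y) = 70 - 7*Y (I(K, Y) = 42 - 7*(Y - 1*4) = 42 - 7*(Y - 4) = 42 - 7*(-4 + Y) = 42 + (28 - 7*Y) = 70 - 7*Y)
s(A) = 29 (s(A) = (70 - 7*6) - 1*(-1) = (70 - 42) + 1 = 28 + 1 = 29)
c(m) = -4 + sqrt(2)*sqrt(m) (c(m) = -4 + sqrt(m + m) = -4 + sqrt(2*m) = -4 + sqrt(2)*sqrt(m))
F(V, g) = -7 + V
y(E, a) = 3*E*(-4 + sqrt(58)) (y(E, a) = (E*3)*(-4 + sqrt(2)*sqrt(29)) = (3*E)*(-4 + sqrt(58)) = 3*E*(-4 + sqrt(58)))
(-13*(-12) + y(-7, -13)) - F(8, 16) = (-13*(-12) + 3*(-7)*(-4 + sqrt(58))) - (-7 + 8) = (156 + (84 - 21*sqrt(58))) - 1*1 = (240 - 21*sqrt(58)) - 1 = 239 - 21*sqrt(58)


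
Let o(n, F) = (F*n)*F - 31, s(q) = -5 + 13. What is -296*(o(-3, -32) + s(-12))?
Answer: 916120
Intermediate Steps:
s(q) = 8
o(n, F) = -31 + n*F² (o(n, F) = n*F² - 31 = -31 + n*F²)
-296*(o(-3, -32) + s(-12)) = -296*((-31 - 3*(-32)²) + 8) = -296*((-31 - 3*1024) + 8) = -296*((-31 - 3072) + 8) = -296*(-3103 + 8) = -296*(-3095) = 916120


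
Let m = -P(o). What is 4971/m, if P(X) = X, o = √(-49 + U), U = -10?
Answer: 4971*I*√59/59 ≈ 647.17*I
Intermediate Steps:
o = I*√59 (o = √(-49 - 10) = √(-59) = I*√59 ≈ 7.6811*I)
m = -I*√59 ≈ -7.6811*I
4971/m = 4971/((-I*√59)) = 4971*(I*√59/59) = 4971*I*√59/59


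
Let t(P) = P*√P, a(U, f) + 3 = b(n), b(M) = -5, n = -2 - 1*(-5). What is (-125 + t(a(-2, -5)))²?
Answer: 15113 + 4000*I*√2 ≈ 15113.0 + 5656.9*I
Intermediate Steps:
n = 3 (n = -2 + 5 = 3)
a(U, f) = -8 (a(U, f) = -3 - 5 = -8)
t(P) = P^(3/2)
(-125 + t(a(-2, -5)))² = (-125 + (-8)^(3/2))² = (-125 - 16*I*√2)²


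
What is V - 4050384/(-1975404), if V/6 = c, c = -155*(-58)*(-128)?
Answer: -1136568107908/164617 ≈ -6.9043e+6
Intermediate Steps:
c = -1150720 (c = 8990*(-128) = -1150720)
V = -6904320 (V = 6*(-1150720) = -6904320)
V - 4050384/(-1975404) = -6904320 - 4050384/(-1975404) = -6904320 - 4050384*(-1/1975404) = -6904320 + 337532/164617 = -1136568107908/164617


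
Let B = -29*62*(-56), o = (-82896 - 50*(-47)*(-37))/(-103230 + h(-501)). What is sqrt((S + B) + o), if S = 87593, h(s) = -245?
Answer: 3*sqrt(8959806580291)/20695 ≈ 433.92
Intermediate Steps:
o = 169846/103475 (o = (-82896 - 50*(-47)*(-37))/(-103230 - 245) = (-82896 + 2350*(-37))/(-103475) = (-82896 - 86950)*(-1/103475) = -169846*(-1/103475) = 169846/103475 ≈ 1.6414)
B = 100688 (B = -1798*(-56) = 100688)
sqrt((S + B) + o) = sqrt((87593 + 100688) + 169846/103475) = sqrt(188281 + 169846/103475) = sqrt(19482546321/103475) = 3*sqrt(8959806580291)/20695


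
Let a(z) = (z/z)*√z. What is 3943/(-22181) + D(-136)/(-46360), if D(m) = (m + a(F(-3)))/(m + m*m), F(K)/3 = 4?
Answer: -24677637619/138822006600 - √3/425584800 ≈ -0.17776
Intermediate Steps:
F(K) = 12 (F(K) = 3*4 = 12)
a(z) = √z (a(z) = 1*√z = √z)
D(m) = (m + 2*√3)/(m + m²) (D(m) = (m + √12)/(m + m*m) = (m + 2*√3)/(m + m²))
3943/(-22181) + D(-136)/(-46360) = 3943/(-22181) + ((-136 + 2*√3)/((-136)*(1 - 136)))/(-46360) = 3943*(-1/22181) - 1/136*(-136 + 2*√3)/(-135)*(-1/46360) = -3943/22181 - 1/136*(-1/135)*(-136 + 2*√3)*(-1/46360) = -3943/22181 + (-1/135 + √3/9180)*(-1/46360) = -3943/22181 + (1/6258600 - √3/425584800) = -24677637619/138822006600 - √3/425584800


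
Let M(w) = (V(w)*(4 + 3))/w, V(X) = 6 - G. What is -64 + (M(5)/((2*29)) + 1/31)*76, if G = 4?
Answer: -260168/4495 ≈ -57.879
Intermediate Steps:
V(X) = 2 (V(X) = 6 - 1*4 = 6 - 4 = 2)
M(w) = 14/w (M(w) = (2*(4 + 3))/w = (2*7)/w = 14/w)
-64 + (M(5)/((2*29)) + 1/31)*76 = -64 + ((14/5)/((2*29)) + 1/31)*76 = -64 + ((14*(1/5))/58 + 1*(1/31))*76 = -64 + ((14/5)*(1/58) + 1/31)*76 = -64 + (7/145 + 1/31)*76 = -64 + (362/4495)*76 = -64 + 27512/4495 = -260168/4495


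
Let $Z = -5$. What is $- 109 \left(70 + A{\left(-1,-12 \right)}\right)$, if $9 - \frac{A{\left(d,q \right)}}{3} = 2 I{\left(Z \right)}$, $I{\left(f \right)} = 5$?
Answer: $-7303$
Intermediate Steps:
$A{\left(d,q \right)} = -3$ ($A{\left(d,q \right)} = 27 - 3 \cdot 2 \cdot 5 = 27 - 30 = -3$)
$- 109 \left(70 + A{\left(-1,-12 \right)}\right) = - 109 \left(70 - 3\right) = \left(-109\right) 67 = -7303$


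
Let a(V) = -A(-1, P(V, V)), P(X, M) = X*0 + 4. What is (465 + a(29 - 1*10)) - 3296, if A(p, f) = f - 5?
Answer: -2830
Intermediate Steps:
P(X, M) = 4 (P(X, M) = 0 + 4 = 4)
A(p, f) = -5 + f
a(V) = 1 (a(V) = -(-5 + 4) = -1*(-1) = 1)
(465 + a(29 - 1*10)) - 3296 = (465 + 1) - 3296 = 466 - 3296 = -2830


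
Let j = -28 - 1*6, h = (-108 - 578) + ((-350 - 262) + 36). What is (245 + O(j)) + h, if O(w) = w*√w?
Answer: -1017 - 34*I*√34 ≈ -1017.0 - 198.25*I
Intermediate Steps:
h = -1262 (h = -686 + (-612 + 36) = -686 - 576 = -1262)
j = -34 (j = -28 - 6 = -34)
O(w) = w^(3/2)
(245 + O(j)) + h = (245 + (-34)^(3/2)) - 1262 = (245 - 34*I*√34) - 1262 = -1017 - 34*I*√34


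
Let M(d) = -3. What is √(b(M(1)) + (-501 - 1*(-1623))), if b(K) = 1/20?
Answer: √112205/10 ≈ 33.497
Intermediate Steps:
b(K) = 1/20
√(b(M(1)) + (-501 - 1*(-1623))) = √(1/20 + (-501 - 1*(-1623))) = √(1/20 + (-501 + 1623)) = √(1/20 + 1122) = √(22441/20) = √112205/10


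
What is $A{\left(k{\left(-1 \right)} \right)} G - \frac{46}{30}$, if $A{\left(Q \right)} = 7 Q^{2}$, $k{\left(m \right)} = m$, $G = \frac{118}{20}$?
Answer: $\frac{1193}{30} \approx 39.767$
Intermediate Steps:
$G = \frac{59}{10}$ ($G = 118 \cdot \frac{1}{20} = \frac{59}{10} \approx 5.9$)
$A{\left(k{\left(-1 \right)} \right)} G - \frac{46}{30} = 7 \left(-1\right)^{2} \cdot \frac{59}{10} - \frac{46}{30} = 7 \cdot 1 \cdot \frac{59}{10} - \frac{23}{15} = 7 \cdot \frac{59}{10} - \frac{23}{15} = \frac{413}{10} - \frac{23}{15} = \frac{1193}{30}$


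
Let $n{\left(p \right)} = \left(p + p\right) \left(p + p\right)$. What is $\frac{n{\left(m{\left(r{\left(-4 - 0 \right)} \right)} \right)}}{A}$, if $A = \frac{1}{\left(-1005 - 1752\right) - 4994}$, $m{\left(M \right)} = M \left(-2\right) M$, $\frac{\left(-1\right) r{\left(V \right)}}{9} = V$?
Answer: $-208299257856$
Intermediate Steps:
$r{\left(V \right)} = - 9 V$
$m{\left(M \right)} = - 2 M^{2}$ ($m{\left(M \right)} = - 2 M M = - 2 M^{2}$)
$n{\left(p \right)} = 4 p^{2}$ ($n{\left(p \right)} = 2 p 2 p = 4 p^{2}$)
$A = - \frac{1}{7751}$ ($A = \frac{1}{\left(-1005 - 1752\right) - 4994} = \frac{1}{-2757 - 4994} = \frac{1}{-7751} = - \frac{1}{7751} \approx -0.00012902$)
$\frac{n{\left(m{\left(r{\left(-4 - 0 \right)} \right)} \right)}}{A} = \frac{4 \left(- 2 \left(- 9 \left(-4 - 0\right)\right)^{2}\right)^{2}}{- \frac{1}{7751}} = 4 \left(- 2 \left(- 9 \left(-4 + 0\right)\right)^{2}\right)^{2} \left(-7751\right) = 4 \left(- 2 \left(\left(-9\right) \left(-4\right)\right)^{2}\right)^{2} \left(-7751\right) = 4 \left(- 2 \cdot 36^{2}\right)^{2} \left(-7751\right) = 4 \left(\left(-2\right) 1296\right)^{2} \left(-7751\right) = 4 \left(-2592\right)^{2} \left(-7751\right) = 4 \cdot 6718464 \left(-7751\right) = 26873856 \left(-7751\right) = -208299257856$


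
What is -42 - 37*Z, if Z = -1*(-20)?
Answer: -782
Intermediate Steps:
Z = 20
-42 - 37*Z = -42 - 37*20 = -42 - 740 = -782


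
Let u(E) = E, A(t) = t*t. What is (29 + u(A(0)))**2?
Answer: 841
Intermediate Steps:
A(t) = t**2
(29 + u(A(0)))**2 = (29 + 0**2)**2 = (29 + 0)**2 = 29**2 = 841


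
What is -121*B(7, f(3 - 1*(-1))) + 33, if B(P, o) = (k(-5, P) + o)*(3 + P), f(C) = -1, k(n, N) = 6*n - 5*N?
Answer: 79893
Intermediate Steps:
k(n, N) = -5*N + 6*n
B(P, o) = (3 + P)*(-30 + o - 5*P) (B(P, o) = ((-5*P + 6*(-5)) + o)*(3 + P) = ((-5*P - 30) + o)*(3 + P) = ((-30 - 5*P) + o)*(3 + P) = (-30 + o - 5*P)*(3 + P) = (3 + P)*(-30 + o - 5*P))
-121*B(7, f(3 - 1*(-1))) + 33 = -121*(-90 - 45*7 - 5*7**2 + 3*(-1) + 7*(-1)) + 33 = -121*(-90 - 315 - 5*49 - 3 - 7) + 33 = -121*(-90 - 315 - 245 - 3 - 7) + 33 = -121*(-660) + 33 = 79860 + 33 = 79893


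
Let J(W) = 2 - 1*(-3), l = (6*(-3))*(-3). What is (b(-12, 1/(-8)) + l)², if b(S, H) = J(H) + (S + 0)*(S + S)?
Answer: 120409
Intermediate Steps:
l = 54 (l = -18*(-3) = 54)
J(W) = 5 (J(W) = 2 + 3 = 5)
b(S, H) = 5 + 2*S² (b(S, H) = 5 + (S + 0)*(S + S) = 5 + S*(2*S) = 5 + 2*S²)
(b(-12, 1/(-8)) + l)² = ((5 + 2*(-12)²) + 54)² = ((5 + 2*144) + 54)² = ((5 + 288) + 54)² = (293 + 54)² = 347² = 120409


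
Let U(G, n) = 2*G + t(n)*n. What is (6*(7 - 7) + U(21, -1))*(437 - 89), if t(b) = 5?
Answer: 12876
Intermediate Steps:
U(G, n) = 2*G + 5*n
(6*(7 - 7) + U(21, -1))*(437 - 89) = (6*(7 - 7) + (2*21 + 5*(-1)))*(437 - 89) = (6*0 + (42 - 5))*348 = (0 + 37)*348 = 37*348 = 12876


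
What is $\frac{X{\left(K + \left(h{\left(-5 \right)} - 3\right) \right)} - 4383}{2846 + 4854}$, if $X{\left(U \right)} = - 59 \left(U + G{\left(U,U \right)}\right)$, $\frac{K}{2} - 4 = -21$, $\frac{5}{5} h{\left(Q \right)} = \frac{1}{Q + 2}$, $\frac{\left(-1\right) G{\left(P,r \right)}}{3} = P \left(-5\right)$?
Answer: $\frac{92579}{23100} \approx 4.0078$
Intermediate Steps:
$G{\left(P,r \right)} = 15 P$ ($G{\left(P,r \right)} = - 3 P \left(-5\right) = - 3 \left(- 5 P\right) = 15 P$)
$h{\left(Q \right)} = \frac{1}{2 + Q}$ ($h{\left(Q \right)} = \frac{1}{Q + 2} = \frac{1}{2 + Q}$)
$K = -34$ ($K = 8 + 2 \left(-21\right) = 8 - 42 = -34$)
$X{\left(U \right)} = - 944 U$ ($X{\left(U \right)} = - 59 \left(U + 15 U\right) = - 59 \cdot 16 U = - 944 U$)
$\frac{X{\left(K + \left(h{\left(-5 \right)} - 3\right) \right)} - 4383}{2846 + 4854} = \frac{- 944 \left(-34 + \left(\frac{1}{2 - 5} - 3\right)\right) - 4383}{2846 + 4854} = \frac{- 944 \left(-34 - \left(3 - \frac{1}{-3}\right)\right) - 4383}{7700} = \left(- 944 \left(-34 - \frac{10}{3}\right) - 4383\right) \frac{1}{7700} = \left(\left(-944\right) \left(- \frac{112}{3}\right) - 4383\right) \frac{1}{7700} = \left(\frac{105728}{3} - 4383\right) \frac{1}{7700} = \frac{92579}{3} \cdot \frac{1}{7700} = \frac{92579}{23100}$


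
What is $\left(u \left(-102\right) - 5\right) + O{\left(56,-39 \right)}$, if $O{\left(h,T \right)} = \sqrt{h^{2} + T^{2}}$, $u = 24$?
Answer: $-2453 + \sqrt{4657} \approx -2384.8$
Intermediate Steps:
$O{\left(h,T \right)} = \sqrt{T^{2} + h^{2}}$
$\left(u \left(-102\right) - 5\right) + O{\left(56,-39 \right)} = \left(24 \left(-102\right) - 5\right) + \sqrt{\left(-39\right)^{2} + 56^{2}} = \left(-2448 - 5\right) + \sqrt{1521 + 3136} = -2453 + \sqrt{4657}$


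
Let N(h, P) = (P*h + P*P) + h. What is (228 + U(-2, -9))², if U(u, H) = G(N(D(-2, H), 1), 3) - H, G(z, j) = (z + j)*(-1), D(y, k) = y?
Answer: 56169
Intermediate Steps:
N(h, P) = h + P² + P*h (N(h, P) = (P*h + P²) + h = (P² + P*h) + h = h + P² + P*h)
G(z, j) = -j - z (G(z, j) = (j + z)*(-1) = -j - z)
U(u, H) = -H (U(u, H) = (-1*3 - (-2 + 1² + 1*(-2))) - H = (-3 - (-2 + 1 - 2)) - H = (-3 - 1*(-3)) - H = (-3 + 3) - H = 0 - H = -H)
(228 + U(-2, -9))² = (228 - 1*(-9))² = (228 + 9)² = 237² = 56169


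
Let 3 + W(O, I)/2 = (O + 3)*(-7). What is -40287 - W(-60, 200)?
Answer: -41079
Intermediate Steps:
W(O, I) = -48 - 14*O (W(O, I) = -6 + 2*((O + 3)*(-7)) = -6 + 2*((3 + O)*(-7)) = -6 + 2*(-21 - 7*O) = -6 + (-42 - 14*O) = -48 - 14*O)
-40287 - W(-60, 200) = -40287 - (-48 - 14*(-60)) = -40287 - (-48 + 840) = -40287 - 1*792 = -40287 - 792 = -41079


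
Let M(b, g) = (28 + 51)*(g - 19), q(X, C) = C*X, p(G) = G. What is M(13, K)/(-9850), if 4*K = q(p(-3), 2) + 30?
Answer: 1027/9850 ≈ 0.10426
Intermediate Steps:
K = 6 (K = (2*(-3) + 30)/4 = (-6 + 30)/4 = (¼)*24 = 6)
M(b, g) = -1501 + 79*g (M(b, g) = 79*(-19 + g) = -1501 + 79*g)
M(13, K)/(-9850) = (-1501 + 79*6)/(-9850) = (-1501 + 474)*(-1/9850) = -1027*(-1/9850) = 1027/9850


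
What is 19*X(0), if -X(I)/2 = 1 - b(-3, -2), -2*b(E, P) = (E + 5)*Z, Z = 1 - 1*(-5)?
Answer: -266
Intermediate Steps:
Z = 6 (Z = 1 + 5 = 6)
b(E, P) = -15 - 3*E (b(E, P) = -(E + 5)*6/2 = -(5 + E)*6/2 = -(30 + 6*E)/2 = -15 - 3*E)
X(I) = -14 (X(I) = -2*(1 - (-15 - 3*(-3))) = -2*(1 - (-15 + 9)) = -2*(1 - 1*(-6)) = -2*(1 + 6) = -2*7 = -14)
19*X(0) = 19*(-14) = -266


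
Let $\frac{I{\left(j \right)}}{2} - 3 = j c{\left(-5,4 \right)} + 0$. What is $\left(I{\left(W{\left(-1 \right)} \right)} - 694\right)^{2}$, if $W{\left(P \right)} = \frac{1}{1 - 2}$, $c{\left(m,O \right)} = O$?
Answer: $484416$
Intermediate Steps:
$W{\left(P \right)} = -1$ ($W{\left(P \right)} = \frac{1}{-1} = -1$)
$I{\left(j \right)} = 6 + 8 j$ ($I{\left(j \right)} = 6 + 2 \left(j 4 + 0\right) = 6 + 2 \left(4 j + 0\right) = 6 + 2 \cdot 4 j = 6 + 8 j$)
$\left(I{\left(W{\left(-1 \right)} \right)} - 694\right)^{2} = \left(\left(6 + 8 \left(-1\right)\right) - 694\right)^{2} = \left(\left(6 - 8\right) - 694\right)^{2} = \left(-2 - 694\right)^{2} = \left(-696\right)^{2} = 484416$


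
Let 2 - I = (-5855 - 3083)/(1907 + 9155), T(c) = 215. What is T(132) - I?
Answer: 1173634/5531 ≈ 212.19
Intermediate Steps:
I = 15531/5531 (I = 2 - (-5855 - 3083)/(1907 + 9155) = 2 - (-8938)/11062 = 2 - 1*(-4469/5531) = 2 + 4469/5531 = 15531/5531 ≈ 2.8080)
T(132) - I = 215 - 1*15531/5531 = 215 - 15531/5531 = 1173634/5531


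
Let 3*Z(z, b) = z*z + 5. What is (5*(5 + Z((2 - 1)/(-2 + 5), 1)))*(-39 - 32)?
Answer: -64255/27 ≈ -2379.8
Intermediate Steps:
Z(z, b) = 5/3 + z**2/3 (Z(z, b) = (z*z + 5)/3 = (z**2 + 5)/3 = (5 + z**2)/3 = 5/3 + z**2/3)
(5*(5 + Z((2 - 1)/(-2 + 5), 1)))*(-39 - 32) = (5*(5 + (5/3 + ((2 - 1)/(-2 + 5))**2/3)))*(-39 - 32) = (5*(5 + (5/3 + (1/3)**2/3)))*(-71) = (5*(5 + (5/3 + (1/3)*(1/9))))*(-71) = (5*(5 + (5/3 + 1/27)))*(-71) = (5*(5 + 46/27))*(-71) = (5*(181/27))*(-71) = (905/27)*(-71) = -64255/27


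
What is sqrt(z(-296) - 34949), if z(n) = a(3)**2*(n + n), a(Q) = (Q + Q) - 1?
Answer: I*sqrt(49749) ≈ 223.04*I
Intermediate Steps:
a(Q) = -1 + 2*Q (a(Q) = 2*Q - 1 = -1 + 2*Q)
z(n) = 50*n (z(n) = (-1 + 2*3)**2*(n + n) = (-1 + 6)**2*(2*n) = 5**2*(2*n) = 25*(2*n) = 50*n)
sqrt(z(-296) - 34949) = sqrt(50*(-296) - 34949) = sqrt(-14800 - 34949) = sqrt(-49749) = I*sqrt(49749)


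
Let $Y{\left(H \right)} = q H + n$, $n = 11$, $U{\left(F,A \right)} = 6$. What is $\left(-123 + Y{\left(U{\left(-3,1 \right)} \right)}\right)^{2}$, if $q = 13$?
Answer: $1156$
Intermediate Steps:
$Y{\left(H \right)} = 11 + 13 H$ ($Y{\left(H \right)} = 13 H + 11 = 11 + 13 H$)
$\left(-123 + Y{\left(U{\left(-3,1 \right)} \right)}\right)^{2} = \left(-123 + \left(11 + 13 \cdot 6\right)\right)^{2} = \left(-123 + \left(11 + 78\right)\right)^{2} = \left(-123 + 89\right)^{2} = \left(-34\right)^{2} = 1156$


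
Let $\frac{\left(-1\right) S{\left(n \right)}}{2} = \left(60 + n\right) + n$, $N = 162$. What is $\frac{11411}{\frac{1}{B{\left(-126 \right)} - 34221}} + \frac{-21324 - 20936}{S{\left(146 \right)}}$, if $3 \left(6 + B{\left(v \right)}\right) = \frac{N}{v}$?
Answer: $- \frac{481181164957}{1232} \approx -3.9057 \cdot 10^{8}$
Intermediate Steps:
$B{\left(v \right)} = -6 + \frac{54}{v}$ ($B{\left(v \right)} = -6 + \frac{162 \frac{1}{v}}{3} = -6 + \frac{54}{v}$)
$S{\left(n \right)} = -120 - 4 n$ ($S{\left(n \right)} = - 2 \left(\left(60 + n\right) + n\right) = - 2 \left(60 + 2 n\right) = -120 - 4 n$)
$\frac{11411}{\frac{1}{B{\left(-126 \right)} - 34221}} + \frac{-21324 - 20936}{S{\left(146 \right)}} = \frac{11411}{\frac{1}{\left(-6 + \frac{54}{-126}\right) - 34221}} + \frac{-21324 - 20936}{-120 - 584} = \frac{11411}{\frac{1}{\left(-6 + 54 \left(- \frac{1}{126}\right)\right) - 34221}} - \frac{42260}{-120 - 584} = \frac{11411}{\frac{1}{\left(-6 - \frac{3}{7}\right) - 34221}} - \frac{42260}{-704} = \frac{11411}{\frac{1}{- \frac{45}{7} - 34221}} - - \frac{10565}{176} = \frac{11411}{\frac{1}{- \frac{239592}{7}}} + \frac{10565}{176} = \frac{11411}{- \frac{7}{239592}} + \frac{10565}{176} = 11411 \left(- \frac{239592}{7}\right) + \frac{10565}{176} = - \frac{2733984312}{7} + \frac{10565}{176} = - \frac{481181164957}{1232}$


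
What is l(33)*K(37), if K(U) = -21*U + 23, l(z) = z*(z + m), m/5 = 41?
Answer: -5921916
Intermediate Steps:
m = 205 (m = 5*41 = 205)
l(z) = z*(205 + z) (l(z) = z*(z + 205) = z*(205 + z))
K(U) = 23 - 21*U
l(33)*K(37) = (33*(205 + 33))*(23 - 21*37) = (33*238)*(23 - 777) = 7854*(-754) = -5921916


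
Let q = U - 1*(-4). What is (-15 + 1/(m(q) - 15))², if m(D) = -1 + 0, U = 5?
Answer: 58081/256 ≈ 226.88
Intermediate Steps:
q = 9 (q = 5 - 1*(-4) = 5 + 4 = 9)
m(D) = -1
(-15 + 1/(m(q) - 15))² = (-15 + 1/(-1 - 15))² = (-15 + 1/(-16))² = (-15 - 1/16)² = (-241/16)² = 58081/256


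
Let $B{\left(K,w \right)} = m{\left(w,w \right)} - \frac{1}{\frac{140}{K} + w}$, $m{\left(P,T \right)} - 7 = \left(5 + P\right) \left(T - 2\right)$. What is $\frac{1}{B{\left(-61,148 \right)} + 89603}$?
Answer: $\frac{8888}{994993763} \approx 8.9327 \cdot 10^{-6}$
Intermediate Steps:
$m{\left(P,T \right)} = 7 + \left(-2 + T\right) \left(5 + P\right)$ ($m{\left(P,T \right)} = 7 + \left(5 + P\right) \left(T - 2\right) = 7 + \left(5 + P\right) \left(-2 + T\right) = 7 + \left(-2 + T\right) \left(5 + P\right)$)
$B{\left(K,w \right)} = -3 + w^{2} - \frac{1}{w + \frac{140}{K}} + 3 w$ ($B{\left(K,w \right)} = \left(-3 - 2 w + 5 w + w w\right) - \frac{1}{\frac{140}{K} + w} = \left(-3 - 2 w + 5 w + w^{2}\right) - \frac{1}{w + \frac{140}{K}} = \left(-3 + w^{2} + 3 w\right) - \frac{1}{w + \frac{140}{K}} = -3 + w^{2} - \frac{1}{w + \frac{140}{K}} + 3 w$)
$\frac{1}{B{\left(-61,148 \right)} + 89603} = \frac{1}{\frac{-420 - -61 + 140 \cdot 148^{2} + 420 \cdot 148 - 9028 \left(-3 + 148^{2} + 3 \cdot 148\right)}{140 - 9028} + 89603} = \frac{1}{\frac{-420 + 61 + 140 \cdot 21904 + 62160 - 9028 \left(-3 + 21904 + 444\right)}{140 - 9028} + 89603} = \frac{1}{\frac{-420 + 61 + 3066560 + 62160 - 9028 \cdot 22345}{-8888} + 89603} = \frac{1}{- \frac{-420 + 61 + 3066560 + 62160 - 201730660}{8888} + 89603} = \frac{1}{\left(- \frac{1}{8888}\right) \left(-198602299\right) + 89603} = \frac{1}{\frac{198602299}{8888} + 89603} = \frac{1}{\frac{994993763}{8888}} = \frac{8888}{994993763}$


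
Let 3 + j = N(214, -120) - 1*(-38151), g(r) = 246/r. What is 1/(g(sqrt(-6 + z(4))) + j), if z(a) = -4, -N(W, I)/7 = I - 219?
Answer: 67535/2736595821 + 41*I*sqrt(10)/2736595821 ≈ 2.4678e-5 + 4.7378e-8*I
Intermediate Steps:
N(W, I) = 1533 - 7*I (N(W, I) = -7*(I - 219) = -7*(-219 + I) = 1533 - 7*I)
j = 40521 (j = -3 + ((1533 - 7*(-120)) - 1*(-38151)) = -3 + ((1533 + 840) + 38151) = -3 + (2373 + 38151) = -3 + 40524 = 40521)
1/(g(sqrt(-6 + z(4))) + j) = 1/(246/(sqrt(-6 - 4)) + 40521) = 1/(246/(sqrt(-10)) + 40521) = 1/(246/((I*sqrt(10))) + 40521) = 1/(246*(-I*sqrt(10)/10) + 40521) = 1/(-123*I*sqrt(10)/5 + 40521) = 1/(40521 - 123*I*sqrt(10)/5)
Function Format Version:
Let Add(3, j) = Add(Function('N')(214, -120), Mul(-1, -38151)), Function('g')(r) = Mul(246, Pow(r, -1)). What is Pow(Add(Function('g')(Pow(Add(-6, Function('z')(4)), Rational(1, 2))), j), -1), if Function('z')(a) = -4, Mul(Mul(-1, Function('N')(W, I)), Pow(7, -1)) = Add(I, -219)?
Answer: Add(Rational(67535, 2736595821), Mul(Rational(41, 2736595821), I, Pow(10, Rational(1, 2)))) ≈ Add(2.4678e-5, Mul(4.7378e-8, I))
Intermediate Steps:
Function('N')(W, I) = Add(1533, Mul(-7, I)) (Function('N')(W, I) = Mul(-7, Add(I, -219)) = Mul(-7, Add(-219, I)) = Add(1533, Mul(-7, I)))
j = 40521 (j = Add(-3, Add(Add(1533, Mul(-7, -120)), Mul(-1, -38151))) = Add(-3, Add(Add(1533, 840), 38151)) = Add(-3, Add(2373, 38151)) = Add(-3, 40524) = 40521)
Pow(Add(Function('g')(Pow(Add(-6, Function('z')(4)), Rational(1, 2))), j), -1) = Pow(Add(Mul(246, Pow(Pow(Add(-6, -4), Rational(1, 2)), -1)), 40521), -1) = Pow(Add(Mul(246, Pow(Pow(-10, Rational(1, 2)), -1)), 40521), -1) = Pow(Add(Mul(246, Pow(Mul(I, Pow(10, Rational(1, 2))), -1)), 40521), -1) = Pow(Add(Mul(246, Mul(Rational(-1, 10), I, Pow(10, Rational(1, 2)))), 40521), -1) = Pow(Add(Mul(Rational(-123, 5), I, Pow(10, Rational(1, 2))), 40521), -1) = Pow(Add(40521, Mul(Rational(-123, 5), I, Pow(10, Rational(1, 2)))), -1)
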